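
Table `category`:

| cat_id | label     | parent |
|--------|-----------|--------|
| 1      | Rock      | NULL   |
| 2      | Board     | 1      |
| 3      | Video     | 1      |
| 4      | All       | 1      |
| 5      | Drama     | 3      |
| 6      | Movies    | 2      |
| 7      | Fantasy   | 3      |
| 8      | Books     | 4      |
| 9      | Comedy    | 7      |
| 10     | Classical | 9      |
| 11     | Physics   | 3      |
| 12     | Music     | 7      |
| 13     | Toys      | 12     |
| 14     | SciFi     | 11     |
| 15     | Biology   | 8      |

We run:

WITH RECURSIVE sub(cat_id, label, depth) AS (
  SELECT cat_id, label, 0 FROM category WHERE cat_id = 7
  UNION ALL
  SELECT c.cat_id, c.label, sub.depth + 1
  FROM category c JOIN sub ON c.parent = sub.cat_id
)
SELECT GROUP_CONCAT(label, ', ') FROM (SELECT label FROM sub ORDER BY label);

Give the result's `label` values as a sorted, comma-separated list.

Base: cat_id=7 (Fantasy) at depth 0.
Iteration 1: rows with parent in {7} -> Comedy (id 9, depth 1), Music (id 12, depth 1).
Iteration 2: rows with parent in {9,12} -> Classical (id 10, depth 2), Toys (id 13, depth 2).
Iteration 3: no rows with parent in {10,13}; recursion stops.

Classical, Comedy, Fantasy, Music, Toys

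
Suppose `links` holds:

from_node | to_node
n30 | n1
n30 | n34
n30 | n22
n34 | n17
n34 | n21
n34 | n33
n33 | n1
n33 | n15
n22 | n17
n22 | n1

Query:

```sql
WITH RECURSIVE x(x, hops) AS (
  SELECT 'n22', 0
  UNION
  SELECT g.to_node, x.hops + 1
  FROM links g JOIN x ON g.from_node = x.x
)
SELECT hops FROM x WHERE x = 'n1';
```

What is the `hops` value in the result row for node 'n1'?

1

Base: (n22, hops=0).
Iteration 1: edges from {n22} -> (n1, hops=1), (n17, hops=1).
Iteration 2: no outgoing edges from {n1,n17}; recursion stops.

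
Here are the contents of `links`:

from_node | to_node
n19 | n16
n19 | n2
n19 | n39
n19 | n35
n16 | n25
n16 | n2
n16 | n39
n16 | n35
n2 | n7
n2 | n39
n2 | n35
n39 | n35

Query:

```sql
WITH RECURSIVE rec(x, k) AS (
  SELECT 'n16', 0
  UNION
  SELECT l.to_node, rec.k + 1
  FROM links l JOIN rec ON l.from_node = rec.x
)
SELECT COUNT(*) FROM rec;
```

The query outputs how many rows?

9

Base: (n16, k=0).
Iteration 1: edges from {n16} -> (n2, k=1), (n25, k=1), (n35, k=1), (n39, k=1).
Iteration 2: edges from {n2,n25,n35,n39} -> (n35, k=2), (n39, k=2), (n7, k=2). [UNION drops 1 duplicate row(s)]
Iteration 3: edges from {n35,n39,n7} -> (n35, k=3).
Iteration 4: no outgoing edges from {n35}; recursion stops.
Total rows emitted: 9.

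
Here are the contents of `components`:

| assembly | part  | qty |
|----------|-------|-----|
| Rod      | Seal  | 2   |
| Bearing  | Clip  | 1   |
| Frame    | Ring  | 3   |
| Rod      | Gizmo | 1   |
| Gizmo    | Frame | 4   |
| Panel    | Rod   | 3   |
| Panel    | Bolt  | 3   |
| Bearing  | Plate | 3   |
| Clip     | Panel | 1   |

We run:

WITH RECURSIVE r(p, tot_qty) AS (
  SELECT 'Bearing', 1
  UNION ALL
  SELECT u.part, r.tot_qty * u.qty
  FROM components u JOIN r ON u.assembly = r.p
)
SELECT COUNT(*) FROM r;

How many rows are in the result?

Base: (Bearing, tot_qty=1).
Iteration 1: components of {Bearing} -> Clip = 1*1 = 1, Plate = 1*3 = 3.
Iteration 2: components of {Clip,Plate} -> Panel = 1*1 = 1.
Iteration 3: components of {Panel} -> Bolt = 1*3 = 3, Rod = 1*3 = 3.
Iteration 4: components of {Bolt,Rod} -> Gizmo = 3*1 = 3, Seal = 3*2 = 6.
Iteration 5: components of {Gizmo,Seal} -> Frame = 3*4 = 12.
Iteration 6: components of {Frame} -> Ring = 12*3 = 36.
Iteration 7: no further components; recursion stops.
Total rows emitted: 10.

10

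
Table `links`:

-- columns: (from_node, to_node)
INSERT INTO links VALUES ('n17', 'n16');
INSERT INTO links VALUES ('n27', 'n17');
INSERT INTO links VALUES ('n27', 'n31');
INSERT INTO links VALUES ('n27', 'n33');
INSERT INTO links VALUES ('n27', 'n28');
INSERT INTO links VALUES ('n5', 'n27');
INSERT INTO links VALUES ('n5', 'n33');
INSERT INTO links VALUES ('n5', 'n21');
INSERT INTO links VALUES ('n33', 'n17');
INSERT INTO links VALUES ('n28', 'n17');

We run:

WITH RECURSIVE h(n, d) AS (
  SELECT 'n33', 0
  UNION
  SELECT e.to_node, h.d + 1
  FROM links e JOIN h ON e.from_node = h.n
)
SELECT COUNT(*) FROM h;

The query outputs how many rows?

Base: (n33, d=0).
Iteration 1: edges from {n33} -> (n17, d=1).
Iteration 2: edges from {n17} -> (n16, d=2).
Iteration 3: no outgoing edges from {n16}; recursion stops.
Total rows emitted: 3.

3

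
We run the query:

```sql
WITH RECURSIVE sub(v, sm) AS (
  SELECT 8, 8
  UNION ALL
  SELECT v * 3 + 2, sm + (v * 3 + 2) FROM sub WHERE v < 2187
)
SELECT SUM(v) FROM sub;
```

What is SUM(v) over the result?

Base: v=8, sm=8.
Iteration 1: 8 < 2187 holds -> v = 8 * 3 + 2 = 26, sm = 8 + 26 = 34.
Iteration 2: 26 < 2187 holds -> v = 26 * 3 + 2 = 80, sm = 34 + 80 = 114.
Iteration 3: 80 < 2187 holds -> v = 80 * 3 + 2 = 242, sm = 114 + 242 = 356.
Iteration 4: 242 < 2187 holds -> v = 242 * 3 + 2 = 728, sm = 356 + 728 = 1084.
Iteration 5: 728 < 2187 holds -> v = 728 * 3 + 2 = 2186, sm = 1084 + 2186 = 3270.
Iteration 6: 2186 < 2187 holds -> v = 2186 * 3 + 2 = 6560, sm = 3270 + 6560 = 9830.
Iteration 7: 6560 < 2187 fails; recursion stops.
SUM(v) = 8 + 26 + 80 + 242 + 728 + 2186 + 6560 = 9830.

9830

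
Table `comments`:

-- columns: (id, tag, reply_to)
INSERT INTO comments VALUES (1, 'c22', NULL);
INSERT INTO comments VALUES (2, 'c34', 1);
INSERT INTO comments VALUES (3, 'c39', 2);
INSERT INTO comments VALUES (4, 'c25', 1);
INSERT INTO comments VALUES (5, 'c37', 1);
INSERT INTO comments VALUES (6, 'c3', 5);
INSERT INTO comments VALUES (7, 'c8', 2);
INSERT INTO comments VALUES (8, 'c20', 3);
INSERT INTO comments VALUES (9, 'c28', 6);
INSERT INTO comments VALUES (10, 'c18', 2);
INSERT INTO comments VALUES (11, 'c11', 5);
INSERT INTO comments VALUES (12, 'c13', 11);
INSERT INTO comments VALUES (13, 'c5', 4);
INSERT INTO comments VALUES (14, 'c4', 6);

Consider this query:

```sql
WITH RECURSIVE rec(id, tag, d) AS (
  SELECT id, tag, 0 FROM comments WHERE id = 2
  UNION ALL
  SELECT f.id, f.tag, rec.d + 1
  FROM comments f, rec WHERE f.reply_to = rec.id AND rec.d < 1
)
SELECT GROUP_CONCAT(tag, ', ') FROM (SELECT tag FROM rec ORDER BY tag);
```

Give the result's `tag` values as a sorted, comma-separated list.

Base: id=2 (c34) at d 0.
Iteration 1: rows with reply_to in {2} -> c39 (id 3, d 1), c8 (id 7, d 1), c18 (id 10, d 1).
Iteration 2: d < 1 fails for all current rows; recursion stops.

c18, c34, c39, c8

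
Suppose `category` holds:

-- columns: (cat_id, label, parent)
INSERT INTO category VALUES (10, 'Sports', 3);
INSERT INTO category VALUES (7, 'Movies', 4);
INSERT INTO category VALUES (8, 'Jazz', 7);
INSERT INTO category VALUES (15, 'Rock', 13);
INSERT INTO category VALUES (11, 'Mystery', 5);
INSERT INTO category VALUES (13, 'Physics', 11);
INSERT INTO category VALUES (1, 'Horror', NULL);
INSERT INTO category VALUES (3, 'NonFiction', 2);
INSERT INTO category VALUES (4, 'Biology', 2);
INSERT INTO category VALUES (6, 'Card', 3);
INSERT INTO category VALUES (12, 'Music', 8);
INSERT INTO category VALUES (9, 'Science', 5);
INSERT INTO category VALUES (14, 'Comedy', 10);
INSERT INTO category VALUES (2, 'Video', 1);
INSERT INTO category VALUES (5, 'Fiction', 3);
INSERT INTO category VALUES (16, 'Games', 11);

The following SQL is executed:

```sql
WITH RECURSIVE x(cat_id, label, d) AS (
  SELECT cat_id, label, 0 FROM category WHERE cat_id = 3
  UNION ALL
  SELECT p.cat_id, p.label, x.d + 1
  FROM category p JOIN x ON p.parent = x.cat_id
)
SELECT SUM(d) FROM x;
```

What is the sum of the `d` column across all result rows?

19

Base: cat_id=3 (NonFiction) at d 0.
Iteration 1: rows with parent in {3} -> Fiction (id 5, d 1), Card (id 6, d 1), Sports (id 10, d 1).
Iteration 2: rows with parent in {5,6,10} -> Science (id 9, d 2), Mystery (id 11, d 2), Comedy (id 14, d 2).
Iteration 3: rows with parent in {9,11,14} -> Physics (id 13, d 3), Games (id 16, d 3).
Iteration 4: rows with parent in {13,16} -> Rock (id 15, d 4).
Iteration 5: no rows with parent in {15}; recursion stops.
SUM(d) = 0 + 1 + 1 + 1 + 2 + 2 + 2 + 3 + 3 + 4 = 19.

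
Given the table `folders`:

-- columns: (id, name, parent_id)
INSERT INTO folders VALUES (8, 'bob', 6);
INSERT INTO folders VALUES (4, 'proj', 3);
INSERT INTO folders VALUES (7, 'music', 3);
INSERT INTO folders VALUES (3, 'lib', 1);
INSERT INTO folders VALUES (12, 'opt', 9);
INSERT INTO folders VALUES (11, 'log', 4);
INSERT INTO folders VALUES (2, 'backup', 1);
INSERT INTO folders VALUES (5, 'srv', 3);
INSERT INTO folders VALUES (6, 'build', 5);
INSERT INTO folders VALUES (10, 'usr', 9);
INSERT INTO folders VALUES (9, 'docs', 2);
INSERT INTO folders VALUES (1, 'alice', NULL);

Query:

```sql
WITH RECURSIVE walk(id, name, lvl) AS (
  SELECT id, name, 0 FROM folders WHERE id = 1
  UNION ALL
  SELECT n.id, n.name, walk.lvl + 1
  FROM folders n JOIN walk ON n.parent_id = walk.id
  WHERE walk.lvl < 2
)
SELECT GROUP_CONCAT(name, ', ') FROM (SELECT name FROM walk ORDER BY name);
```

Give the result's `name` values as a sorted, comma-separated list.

alice, backup, docs, lib, music, proj, srv

Base: id=1 (alice) at lvl 0.
Iteration 1: rows with parent_id in {1} -> backup (id 2, lvl 1), lib (id 3, lvl 1).
Iteration 2: rows with parent_id in {2,3} -> proj (id 4, lvl 2), srv (id 5, lvl 2), music (id 7, lvl 2), docs (id 9, lvl 2).
Iteration 3: lvl < 2 fails for all current rows; recursion stops.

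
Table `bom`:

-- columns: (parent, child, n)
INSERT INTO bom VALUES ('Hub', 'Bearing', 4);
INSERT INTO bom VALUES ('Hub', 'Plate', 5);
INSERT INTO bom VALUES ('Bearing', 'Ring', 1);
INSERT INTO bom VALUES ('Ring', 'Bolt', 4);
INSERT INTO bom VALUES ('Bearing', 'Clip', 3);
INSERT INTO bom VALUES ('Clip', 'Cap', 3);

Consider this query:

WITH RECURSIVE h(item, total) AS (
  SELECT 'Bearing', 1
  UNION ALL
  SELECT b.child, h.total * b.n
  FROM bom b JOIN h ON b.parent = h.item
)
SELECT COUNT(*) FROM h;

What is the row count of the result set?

Base: (Bearing, total=1).
Iteration 1: components of {Bearing} -> Clip = 1*3 = 3, Ring = 1*1 = 1.
Iteration 2: components of {Clip,Ring} -> Bolt = 1*4 = 4, Cap = 3*3 = 9.
Iteration 3: no further components; recursion stops.
Total rows emitted: 5.

5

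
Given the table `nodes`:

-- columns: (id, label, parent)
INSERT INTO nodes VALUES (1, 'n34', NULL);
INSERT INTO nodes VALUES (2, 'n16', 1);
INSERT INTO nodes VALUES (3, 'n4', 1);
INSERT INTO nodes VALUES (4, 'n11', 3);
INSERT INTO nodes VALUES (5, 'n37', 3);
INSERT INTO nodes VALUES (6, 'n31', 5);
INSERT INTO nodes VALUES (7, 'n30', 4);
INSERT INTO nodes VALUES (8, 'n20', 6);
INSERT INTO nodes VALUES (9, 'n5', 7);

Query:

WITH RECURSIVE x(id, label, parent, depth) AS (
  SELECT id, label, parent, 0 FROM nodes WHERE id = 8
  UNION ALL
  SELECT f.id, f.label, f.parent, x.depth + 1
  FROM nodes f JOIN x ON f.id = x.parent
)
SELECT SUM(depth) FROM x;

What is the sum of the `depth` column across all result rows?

10

Base: id=8 (n20), parent=6, depth 0.
Iteration 1: join on id=6 -> n31 (id 6, parent=5, depth 1).
Iteration 2: join on id=5 -> n37 (id 5, parent=3, depth 2).
Iteration 3: join on id=3 -> n4 (id 3, parent=1, depth 3).
Iteration 4: join on id=1 -> n34 (id 1, parent=NULL, depth 4).
Iteration 5: parent is NULL; no match; recursion stops.
SUM(depth) = 0 + 1 + 2 + 3 + 4 = 10.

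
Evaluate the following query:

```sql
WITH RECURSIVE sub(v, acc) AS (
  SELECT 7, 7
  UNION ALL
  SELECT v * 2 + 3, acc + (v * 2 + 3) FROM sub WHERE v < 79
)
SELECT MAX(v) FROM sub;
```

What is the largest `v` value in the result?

Base: v=7, acc=7.
Iteration 1: 7 < 79 holds -> v = 7 * 2 + 3 = 17, acc = 7 + 17 = 24.
Iteration 2: 17 < 79 holds -> v = 17 * 2 + 3 = 37, acc = 24 + 37 = 61.
Iteration 3: 37 < 79 holds -> v = 37 * 2 + 3 = 77, acc = 61 + 77 = 138.
Iteration 4: 77 < 79 holds -> v = 77 * 2 + 3 = 157, acc = 138 + 157 = 295.
Iteration 5: 157 < 79 fails; recursion stops.
v values: 7, 17, 37, 77, 157; the maximum is 157.

157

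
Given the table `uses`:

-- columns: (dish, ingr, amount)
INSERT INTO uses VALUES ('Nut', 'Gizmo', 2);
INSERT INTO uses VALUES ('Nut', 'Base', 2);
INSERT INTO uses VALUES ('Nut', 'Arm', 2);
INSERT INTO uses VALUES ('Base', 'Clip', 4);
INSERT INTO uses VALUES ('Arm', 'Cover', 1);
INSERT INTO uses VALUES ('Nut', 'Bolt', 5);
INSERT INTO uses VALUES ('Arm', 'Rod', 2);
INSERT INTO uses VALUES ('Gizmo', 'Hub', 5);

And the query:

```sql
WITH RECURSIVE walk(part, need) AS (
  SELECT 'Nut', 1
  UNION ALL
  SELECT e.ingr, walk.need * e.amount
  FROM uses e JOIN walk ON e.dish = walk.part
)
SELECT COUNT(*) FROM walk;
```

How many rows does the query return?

Base: (Nut, need=1).
Iteration 1: components of {Nut} -> Arm = 1*2 = 2, Base = 1*2 = 2, Bolt = 1*5 = 5, Gizmo = 1*2 = 2.
Iteration 2: components of {Arm,Base,Bolt,Gizmo} -> Clip = 2*4 = 8, Cover = 2*1 = 2, Hub = 2*5 = 10, Rod = 2*2 = 4.
Iteration 3: no further components; recursion stops.
Total rows emitted: 9.

9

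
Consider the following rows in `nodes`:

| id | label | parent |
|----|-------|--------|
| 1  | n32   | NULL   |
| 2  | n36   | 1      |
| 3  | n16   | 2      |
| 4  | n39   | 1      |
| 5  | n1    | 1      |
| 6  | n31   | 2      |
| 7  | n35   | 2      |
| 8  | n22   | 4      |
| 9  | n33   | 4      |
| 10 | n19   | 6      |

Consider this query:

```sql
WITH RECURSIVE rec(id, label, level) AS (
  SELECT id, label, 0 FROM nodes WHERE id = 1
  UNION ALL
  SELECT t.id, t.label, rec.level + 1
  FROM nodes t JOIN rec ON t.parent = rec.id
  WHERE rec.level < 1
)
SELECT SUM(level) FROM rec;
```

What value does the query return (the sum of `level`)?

Base: id=1 (n32) at level 0.
Iteration 1: rows with parent in {1} -> n36 (id 2, level 1), n39 (id 4, level 1), n1 (id 5, level 1).
Iteration 2: level < 1 fails for all current rows; recursion stops.
SUM(level) = 0 + 1 + 1 + 1 = 3.

3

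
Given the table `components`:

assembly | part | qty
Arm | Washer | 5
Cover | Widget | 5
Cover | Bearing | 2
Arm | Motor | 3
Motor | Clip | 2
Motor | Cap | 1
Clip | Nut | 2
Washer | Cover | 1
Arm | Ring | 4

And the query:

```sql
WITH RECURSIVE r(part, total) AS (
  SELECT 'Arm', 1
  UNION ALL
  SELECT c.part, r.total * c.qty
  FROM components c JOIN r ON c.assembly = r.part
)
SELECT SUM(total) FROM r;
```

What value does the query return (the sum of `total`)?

74

Base: (Arm, total=1).
Iteration 1: components of {Arm} -> Motor = 1*3 = 3, Ring = 1*4 = 4, Washer = 1*5 = 5.
Iteration 2: components of {Motor,Ring,Washer} -> Cap = 3*1 = 3, Clip = 3*2 = 6, Cover = 5*1 = 5.
Iteration 3: components of {Cap,Clip,Cover} -> Bearing = 5*2 = 10, Nut = 6*2 = 12, Widget = 5*5 = 25.
Iteration 4: no further components; recursion stops.
SUM(total) = 1 + 4 + 5 + 3 + 5 + 3 + 6 + 25 + 10 + 12 = 74.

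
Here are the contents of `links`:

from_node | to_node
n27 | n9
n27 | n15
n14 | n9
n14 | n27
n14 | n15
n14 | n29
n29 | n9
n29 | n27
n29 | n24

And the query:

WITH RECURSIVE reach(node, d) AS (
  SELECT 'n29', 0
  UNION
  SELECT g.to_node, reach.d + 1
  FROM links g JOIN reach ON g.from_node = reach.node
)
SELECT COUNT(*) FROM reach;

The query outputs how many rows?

6

Base: (n29, d=0).
Iteration 1: edges from {n29} -> (n24, d=1), (n27, d=1), (n9, d=1).
Iteration 2: edges from {n24,n27,n9} -> (n15, d=2), (n9, d=2).
Iteration 3: no outgoing edges from {n15,n9}; recursion stops.
Total rows emitted: 6.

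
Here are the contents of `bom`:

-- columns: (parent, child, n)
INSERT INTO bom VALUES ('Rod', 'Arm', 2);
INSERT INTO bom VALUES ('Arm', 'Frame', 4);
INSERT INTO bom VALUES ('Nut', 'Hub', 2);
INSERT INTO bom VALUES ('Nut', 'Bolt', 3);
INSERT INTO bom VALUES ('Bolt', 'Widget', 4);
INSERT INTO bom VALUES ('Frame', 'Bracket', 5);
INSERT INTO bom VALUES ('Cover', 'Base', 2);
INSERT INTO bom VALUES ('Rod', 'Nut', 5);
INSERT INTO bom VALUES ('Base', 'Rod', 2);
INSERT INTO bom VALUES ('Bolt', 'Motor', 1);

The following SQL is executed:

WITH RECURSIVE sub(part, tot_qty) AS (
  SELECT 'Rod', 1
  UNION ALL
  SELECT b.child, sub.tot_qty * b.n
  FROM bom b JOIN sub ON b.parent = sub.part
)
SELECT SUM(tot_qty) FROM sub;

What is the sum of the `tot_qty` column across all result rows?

156

Base: (Rod, tot_qty=1).
Iteration 1: components of {Rod} -> Arm = 1*2 = 2, Nut = 1*5 = 5.
Iteration 2: components of {Arm,Nut} -> Bolt = 5*3 = 15, Frame = 2*4 = 8, Hub = 5*2 = 10.
Iteration 3: components of {Bolt,Frame,Hub} -> Bracket = 8*5 = 40, Motor = 15*1 = 15, Widget = 15*4 = 60.
Iteration 4: no further components; recursion stops.
SUM(tot_qty) = 1 + 5 + 2 + 10 + 15 + 8 + 15 + 60 + 40 = 156.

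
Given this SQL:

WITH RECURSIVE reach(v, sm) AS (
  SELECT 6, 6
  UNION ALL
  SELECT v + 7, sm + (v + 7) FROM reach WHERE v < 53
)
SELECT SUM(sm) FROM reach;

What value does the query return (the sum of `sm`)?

Base: v=6, sm=6.
Iteration 1: 6 < 53 holds -> v = 6 + 7 = 13, sm = 6 + 13 = 19.
Iteration 2: 13 < 53 holds -> v = 13 + 7 = 20, sm = 19 + 20 = 39.
Iteration 3: 20 < 53 holds -> v = 20 + 7 = 27, sm = 39 + 27 = 66.
Iteration 4: 27 < 53 holds -> v = 27 + 7 = 34, sm = 66 + 34 = 100.
Iteration 5: 34 < 53 holds -> v = 34 + 7 = 41, sm = 100 + 41 = 141.
Iteration 6: 41 < 53 holds -> v = 41 + 7 = 48, sm = 141 + 48 = 189.
Iteration 7: 48 < 53 holds -> v = 48 + 7 = 55, sm = 189 + 55 = 244.
Iteration 8: 55 < 53 fails; recursion stops.
SUM(sm) = 6 + 19 + 39 + 66 + 100 + 141 + 189 + 244 = 804.

804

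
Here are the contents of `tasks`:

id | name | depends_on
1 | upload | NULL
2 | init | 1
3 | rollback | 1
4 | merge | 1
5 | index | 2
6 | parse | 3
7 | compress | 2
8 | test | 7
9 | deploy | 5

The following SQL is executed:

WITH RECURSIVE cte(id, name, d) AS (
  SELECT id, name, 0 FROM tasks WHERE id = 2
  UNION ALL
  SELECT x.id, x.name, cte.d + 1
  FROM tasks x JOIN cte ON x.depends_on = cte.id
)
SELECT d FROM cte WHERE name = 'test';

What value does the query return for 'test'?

2

Base: id=2 (init) at d 0.
Iteration 1: rows with depends_on in {2} -> index (id 5, d 1), compress (id 7, d 1).
Iteration 2: rows with depends_on in {5,7} -> test (id 8, d 2), deploy (id 9, d 2).
Iteration 3: no rows with depends_on in {8,9}; recursion stops.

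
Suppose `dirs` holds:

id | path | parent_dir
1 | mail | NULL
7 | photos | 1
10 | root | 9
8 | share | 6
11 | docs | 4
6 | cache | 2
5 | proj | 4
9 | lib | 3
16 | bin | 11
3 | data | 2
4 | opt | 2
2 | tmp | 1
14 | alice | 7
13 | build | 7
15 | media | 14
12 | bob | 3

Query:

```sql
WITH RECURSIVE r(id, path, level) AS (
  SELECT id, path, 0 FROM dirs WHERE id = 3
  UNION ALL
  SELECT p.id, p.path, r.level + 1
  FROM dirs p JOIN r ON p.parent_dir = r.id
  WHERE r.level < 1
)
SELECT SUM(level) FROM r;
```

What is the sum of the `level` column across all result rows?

2

Base: id=3 (data) at level 0.
Iteration 1: rows with parent_dir in {3} -> lib (id 9, level 1), bob (id 12, level 1).
Iteration 2: level < 1 fails for all current rows; recursion stops.
SUM(level) = 0 + 1 + 1 = 2.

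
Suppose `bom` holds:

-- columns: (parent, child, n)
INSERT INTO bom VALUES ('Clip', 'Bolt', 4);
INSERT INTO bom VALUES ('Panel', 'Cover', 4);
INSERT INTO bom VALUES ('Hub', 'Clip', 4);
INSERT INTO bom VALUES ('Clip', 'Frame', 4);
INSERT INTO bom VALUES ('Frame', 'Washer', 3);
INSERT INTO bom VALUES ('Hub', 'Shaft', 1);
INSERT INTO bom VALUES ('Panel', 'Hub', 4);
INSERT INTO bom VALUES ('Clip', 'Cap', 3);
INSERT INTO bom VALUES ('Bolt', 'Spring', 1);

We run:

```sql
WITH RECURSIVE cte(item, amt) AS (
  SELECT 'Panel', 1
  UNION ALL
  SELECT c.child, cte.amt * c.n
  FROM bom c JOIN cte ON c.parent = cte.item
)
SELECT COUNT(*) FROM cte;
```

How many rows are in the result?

Base: (Panel, amt=1).
Iteration 1: components of {Panel} -> Cover = 1*4 = 4, Hub = 1*4 = 4.
Iteration 2: components of {Cover,Hub} -> Clip = 4*4 = 16, Shaft = 4*1 = 4.
Iteration 3: components of {Clip,Shaft} -> Bolt = 16*4 = 64, Cap = 16*3 = 48, Frame = 16*4 = 64.
Iteration 4: components of {Bolt,Cap,Frame} -> Spring = 64*1 = 64, Washer = 64*3 = 192.
Iteration 5: no further components; recursion stops.
Total rows emitted: 10.

10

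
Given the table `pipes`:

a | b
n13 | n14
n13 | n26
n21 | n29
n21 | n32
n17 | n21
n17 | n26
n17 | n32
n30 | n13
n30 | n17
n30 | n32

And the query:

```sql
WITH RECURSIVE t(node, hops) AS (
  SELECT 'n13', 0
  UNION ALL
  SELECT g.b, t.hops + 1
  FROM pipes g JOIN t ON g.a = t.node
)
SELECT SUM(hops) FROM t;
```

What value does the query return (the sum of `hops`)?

Base: (n13, hops=0).
Iteration 1: edges from {n13} -> (n14, hops=1), (n26, hops=1).
Iteration 2: no outgoing edges from {n14,n26}; recursion stops.
SUM(hops) = 0 + 1 + 1 = 2.

2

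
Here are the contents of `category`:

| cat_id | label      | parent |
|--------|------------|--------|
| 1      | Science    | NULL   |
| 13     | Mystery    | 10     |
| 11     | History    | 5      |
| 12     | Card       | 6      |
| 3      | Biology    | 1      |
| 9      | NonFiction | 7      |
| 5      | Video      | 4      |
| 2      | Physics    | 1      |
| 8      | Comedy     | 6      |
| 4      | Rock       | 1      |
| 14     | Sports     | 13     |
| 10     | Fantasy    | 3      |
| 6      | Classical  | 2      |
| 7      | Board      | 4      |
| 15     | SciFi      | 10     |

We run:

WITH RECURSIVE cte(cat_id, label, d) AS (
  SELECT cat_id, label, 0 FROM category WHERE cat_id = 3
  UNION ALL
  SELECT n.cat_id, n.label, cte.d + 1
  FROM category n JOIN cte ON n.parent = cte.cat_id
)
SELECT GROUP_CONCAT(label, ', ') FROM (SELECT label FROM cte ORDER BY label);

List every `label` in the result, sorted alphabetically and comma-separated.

Biology, Fantasy, Mystery, SciFi, Sports

Base: cat_id=3 (Biology) at d 0.
Iteration 1: rows with parent in {3} -> Fantasy (id 10, d 1).
Iteration 2: rows with parent in {10} -> Mystery (id 13, d 2), SciFi (id 15, d 2).
Iteration 3: rows with parent in {13,15} -> Sports (id 14, d 3).
Iteration 4: no rows with parent in {14}; recursion stops.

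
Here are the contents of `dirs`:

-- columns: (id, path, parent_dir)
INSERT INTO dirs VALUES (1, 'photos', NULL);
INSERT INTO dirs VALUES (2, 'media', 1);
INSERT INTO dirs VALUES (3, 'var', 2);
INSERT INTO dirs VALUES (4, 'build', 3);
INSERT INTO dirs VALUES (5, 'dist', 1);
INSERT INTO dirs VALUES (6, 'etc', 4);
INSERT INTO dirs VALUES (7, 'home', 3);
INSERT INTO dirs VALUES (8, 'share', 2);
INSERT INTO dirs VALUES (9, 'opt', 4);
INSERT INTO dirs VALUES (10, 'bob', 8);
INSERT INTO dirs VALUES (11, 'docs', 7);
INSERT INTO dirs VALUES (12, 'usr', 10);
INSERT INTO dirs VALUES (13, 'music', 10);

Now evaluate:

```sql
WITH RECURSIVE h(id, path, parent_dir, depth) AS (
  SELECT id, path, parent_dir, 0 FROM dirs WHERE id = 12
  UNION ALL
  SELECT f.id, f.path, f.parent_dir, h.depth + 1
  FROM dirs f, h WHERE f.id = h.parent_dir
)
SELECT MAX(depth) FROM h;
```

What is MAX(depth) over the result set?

4

Base: id=12 (usr), parent_dir=10, depth 0.
Iteration 1: join on id=10 -> bob (id 10, parent_dir=8, depth 1).
Iteration 2: join on id=8 -> share (id 8, parent_dir=2, depth 2).
Iteration 3: join on id=2 -> media (id 2, parent_dir=1, depth 3).
Iteration 4: join on id=1 -> photos (id 1, parent_dir=NULL, depth 4).
Iteration 5: parent_dir is NULL; no match; recursion stops.
depth values: 0, 1, 2, 3, 4; the maximum is 4.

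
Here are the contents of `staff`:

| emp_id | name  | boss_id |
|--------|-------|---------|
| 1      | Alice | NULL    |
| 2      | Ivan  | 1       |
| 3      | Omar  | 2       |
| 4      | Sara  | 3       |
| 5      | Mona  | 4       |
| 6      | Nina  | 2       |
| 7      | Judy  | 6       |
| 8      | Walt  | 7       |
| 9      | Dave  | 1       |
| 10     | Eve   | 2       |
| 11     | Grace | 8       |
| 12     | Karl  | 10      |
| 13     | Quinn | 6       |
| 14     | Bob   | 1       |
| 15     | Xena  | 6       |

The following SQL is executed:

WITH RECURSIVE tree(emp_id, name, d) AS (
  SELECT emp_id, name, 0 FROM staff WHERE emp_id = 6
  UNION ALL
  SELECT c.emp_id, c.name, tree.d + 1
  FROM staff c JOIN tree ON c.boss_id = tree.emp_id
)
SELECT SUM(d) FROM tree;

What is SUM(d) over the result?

8

Base: emp_id=6 (Nina) at d 0.
Iteration 1: rows with boss_id in {6} -> Judy (id 7, d 1), Quinn (id 13, d 1), Xena (id 15, d 1).
Iteration 2: rows with boss_id in {7,13,15} -> Walt (id 8, d 2).
Iteration 3: rows with boss_id in {8} -> Grace (id 11, d 3).
Iteration 4: no rows with boss_id in {11}; recursion stops.
SUM(d) = 0 + 1 + 1 + 1 + 2 + 3 = 8.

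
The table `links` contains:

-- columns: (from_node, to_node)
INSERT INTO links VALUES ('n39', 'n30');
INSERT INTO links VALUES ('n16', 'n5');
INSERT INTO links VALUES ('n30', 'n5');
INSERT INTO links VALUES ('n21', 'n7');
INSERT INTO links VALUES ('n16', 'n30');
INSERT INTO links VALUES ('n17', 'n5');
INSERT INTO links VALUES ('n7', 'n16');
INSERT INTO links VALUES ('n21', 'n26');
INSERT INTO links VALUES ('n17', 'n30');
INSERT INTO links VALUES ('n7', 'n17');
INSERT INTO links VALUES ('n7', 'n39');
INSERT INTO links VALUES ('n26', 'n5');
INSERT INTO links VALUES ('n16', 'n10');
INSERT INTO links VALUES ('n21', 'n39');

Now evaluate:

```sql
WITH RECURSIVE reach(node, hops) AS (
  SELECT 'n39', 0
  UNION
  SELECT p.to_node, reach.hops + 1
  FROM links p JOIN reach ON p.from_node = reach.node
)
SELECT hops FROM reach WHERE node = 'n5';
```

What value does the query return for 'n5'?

2

Base: (n39, hops=0).
Iteration 1: edges from {n39} -> (n30, hops=1).
Iteration 2: edges from {n30} -> (n5, hops=2).
Iteration 3: no outgoing edges from {n5}; recursion stops.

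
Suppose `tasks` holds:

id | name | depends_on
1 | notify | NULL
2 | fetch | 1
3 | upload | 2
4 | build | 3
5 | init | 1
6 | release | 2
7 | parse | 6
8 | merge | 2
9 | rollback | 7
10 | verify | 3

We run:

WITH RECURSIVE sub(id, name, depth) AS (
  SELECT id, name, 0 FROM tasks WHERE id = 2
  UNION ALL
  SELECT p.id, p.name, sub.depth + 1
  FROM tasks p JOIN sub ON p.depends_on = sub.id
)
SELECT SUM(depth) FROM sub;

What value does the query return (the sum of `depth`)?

Base: id=2 (fetch) at depth 0.
Iteration 1: rows with depends_on in {2} -> upload (id 3, depth 1), release (id 6, depth 1), merge (id 8, depth 1).
Iteration 2: rows with depends_on in {3,6,8} -> build (id 4, depth 2), parse (id 7, depth 2), verify (id 10, depth 2).
Iteration 3: rows with depends_on in {4,7,10} -> rollback (id 9, depth 3).
Iteration 4: no rows with depends_on in {9}; recursion stops.
SUM(depth) = 0 + 1 + 1 + 1 + 2 + 2 + 2 + 3 = 12.

12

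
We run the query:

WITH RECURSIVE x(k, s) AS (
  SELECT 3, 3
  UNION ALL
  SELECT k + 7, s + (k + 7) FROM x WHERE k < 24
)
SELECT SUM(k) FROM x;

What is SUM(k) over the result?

54

Base: k=3, s=3.
Iteration 1: 3 < 24 holds -> k = 3 + 7 = 10, s = 3 + 10 = 13.
Iteration 2: 10 < 24 holds -> k = 10 + 7 = 17, s = 13 + 17 = 30.
Iteration 3: 17 < 24 holds -> k = 17 + 7 = 24, s = 30 + 24 = 54.
Iteration 4: 24 < 24 fails; recursion stops.
SUM(k) = 3 + 10 + 17 + 24 = 54.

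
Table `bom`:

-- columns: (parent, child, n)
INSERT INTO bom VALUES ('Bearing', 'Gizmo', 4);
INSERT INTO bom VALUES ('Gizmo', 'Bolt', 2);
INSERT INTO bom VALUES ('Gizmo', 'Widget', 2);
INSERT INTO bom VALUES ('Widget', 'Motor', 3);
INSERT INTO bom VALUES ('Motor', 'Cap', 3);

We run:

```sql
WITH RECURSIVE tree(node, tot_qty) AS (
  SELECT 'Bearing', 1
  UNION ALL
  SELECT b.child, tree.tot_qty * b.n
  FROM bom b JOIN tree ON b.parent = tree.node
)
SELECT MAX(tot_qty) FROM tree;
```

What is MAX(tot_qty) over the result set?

Base: (Bearing, tot_qty=1).
Iteration 1: components of {Bearing} -> Gizmo = 1*4 = 4.
Iteration 2: components of {Gizmo} -> Bolt = 4*2 = 8, Widget = 4*2 = 8.
Iteration 3: components of {Bolt,Widget} -> Motor = 8*3 = 24.
Iteration 4: components of {Motor} -> Cap = 24*3 = 72.
Iteration 5: no further components; recursion stops.
tot_qty values: 1, 4, 8, 8, 24, 72; the maximum is 72.

72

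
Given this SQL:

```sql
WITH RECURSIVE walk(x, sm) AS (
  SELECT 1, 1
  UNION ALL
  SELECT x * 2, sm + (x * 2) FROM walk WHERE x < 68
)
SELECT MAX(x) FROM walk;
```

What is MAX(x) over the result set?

128

Base: x=1, sm=1.
Iteration 1: 1 < 68 holds -> x = 1 * 2 = 2, sm = 1 + 2 = 3.
Iteration 2: 2 < 68 holds -> x = 2 * 2 = 4, sm = 3 + 4 = 7.
Iteration 3: 4 < 68 holds -> x = 4 * 2 = 8, sm = 7 + 8 = 15.
Iteration 4: 8 < 68 holds -> x = 8 * 2 = 16, sm = 15 + 16 = 31.
Iteration 5: 16 < 68 holds -> x = 16 * 2 = 32, sm = 31 + 32 = 63.
Iteration 6: 32 < 68 holds -> x = 32 * 2 = 64, sm = 63 + 64 = 127.
Iteration 7: 64 < 68 holds -> x = 64 * 2 = 128, sm = 127 + 128 = 255.
Iteration 8: 128 < 68 fails; recursion stops.
x values: 1, 2, 4, 8, 16, 32, 64, 128; the maximum is 128.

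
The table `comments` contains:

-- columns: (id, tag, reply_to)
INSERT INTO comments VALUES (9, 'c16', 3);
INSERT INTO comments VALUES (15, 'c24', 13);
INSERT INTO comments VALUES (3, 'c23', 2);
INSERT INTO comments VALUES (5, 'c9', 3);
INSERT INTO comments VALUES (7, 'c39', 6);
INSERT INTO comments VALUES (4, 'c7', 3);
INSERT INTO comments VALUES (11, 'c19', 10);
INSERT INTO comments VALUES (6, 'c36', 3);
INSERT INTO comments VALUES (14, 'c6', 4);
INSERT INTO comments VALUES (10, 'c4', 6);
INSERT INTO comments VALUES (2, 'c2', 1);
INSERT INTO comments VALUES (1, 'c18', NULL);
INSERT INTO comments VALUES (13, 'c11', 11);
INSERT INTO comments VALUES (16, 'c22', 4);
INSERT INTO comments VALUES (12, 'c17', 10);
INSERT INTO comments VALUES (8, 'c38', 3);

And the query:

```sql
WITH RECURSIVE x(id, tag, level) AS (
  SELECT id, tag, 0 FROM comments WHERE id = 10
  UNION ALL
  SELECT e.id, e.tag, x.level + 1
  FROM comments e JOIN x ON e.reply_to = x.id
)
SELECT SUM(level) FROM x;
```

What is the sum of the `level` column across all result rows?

7

Base: id=10 (c4) at level 0.
Iteration 1: rows with reply_to in {10} -> c19 (id 11, level 1), c17 (id 12, level 1).
Iteration 2: rows with reply_to in {11,12} -> c11 (id 13, level 2).
Iteration 3: rows with reply_to in {13} -> c24 (id 15, level 3).
Iteration 4: no rows with reply_to in {15}; recursion stops.
SUM(level) = 0 + 1 + 1 + 2 + 3 = 7.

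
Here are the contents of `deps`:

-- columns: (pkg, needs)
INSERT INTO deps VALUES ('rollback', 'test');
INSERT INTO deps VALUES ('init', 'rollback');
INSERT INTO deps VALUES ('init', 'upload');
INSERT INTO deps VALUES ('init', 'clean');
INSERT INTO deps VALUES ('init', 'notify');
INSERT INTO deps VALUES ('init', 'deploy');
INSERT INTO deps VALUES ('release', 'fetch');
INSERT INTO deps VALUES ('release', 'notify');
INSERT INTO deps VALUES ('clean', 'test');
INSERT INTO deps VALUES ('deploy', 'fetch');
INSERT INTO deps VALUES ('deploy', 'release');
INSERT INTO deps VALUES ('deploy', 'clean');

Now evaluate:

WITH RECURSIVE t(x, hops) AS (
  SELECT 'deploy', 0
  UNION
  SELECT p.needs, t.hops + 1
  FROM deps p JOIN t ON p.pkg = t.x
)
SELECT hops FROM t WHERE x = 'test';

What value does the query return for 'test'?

Base: (deploy, hops=0).
Iteration 1: edges from {deploy} -> (clean, hops=1), (fetch, hops=1), (release, hops=1).
Iteration 2: edges from {clean,fetch,release} -> (fetch, hops=2), (notify, hops=2), (test, hops=2).
Iteration 3: no outgoing edges from {fetch,notify,test}; recursion stops.

2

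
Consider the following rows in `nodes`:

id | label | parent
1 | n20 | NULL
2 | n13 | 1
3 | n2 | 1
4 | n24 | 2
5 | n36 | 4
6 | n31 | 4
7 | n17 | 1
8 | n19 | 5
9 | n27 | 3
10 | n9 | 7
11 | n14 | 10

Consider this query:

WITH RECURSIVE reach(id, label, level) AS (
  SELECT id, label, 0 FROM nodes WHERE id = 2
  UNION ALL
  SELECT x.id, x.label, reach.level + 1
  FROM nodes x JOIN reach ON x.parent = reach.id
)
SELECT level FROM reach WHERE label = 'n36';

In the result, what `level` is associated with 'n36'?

Base: id=2 (n13) at level 0.
Iteration 1: rows with parent in {2} -> n24 (id 4, level 1).
Iteration 2: rows with parent in {4} -> n36 (id 5, level 2), n31 (id 6, level 2).
Iteration 3: rows with parent in {5,6} -> n19 (id 8, level 3).
Iteration 4: no rows with parent in {8}; recursion stops.

2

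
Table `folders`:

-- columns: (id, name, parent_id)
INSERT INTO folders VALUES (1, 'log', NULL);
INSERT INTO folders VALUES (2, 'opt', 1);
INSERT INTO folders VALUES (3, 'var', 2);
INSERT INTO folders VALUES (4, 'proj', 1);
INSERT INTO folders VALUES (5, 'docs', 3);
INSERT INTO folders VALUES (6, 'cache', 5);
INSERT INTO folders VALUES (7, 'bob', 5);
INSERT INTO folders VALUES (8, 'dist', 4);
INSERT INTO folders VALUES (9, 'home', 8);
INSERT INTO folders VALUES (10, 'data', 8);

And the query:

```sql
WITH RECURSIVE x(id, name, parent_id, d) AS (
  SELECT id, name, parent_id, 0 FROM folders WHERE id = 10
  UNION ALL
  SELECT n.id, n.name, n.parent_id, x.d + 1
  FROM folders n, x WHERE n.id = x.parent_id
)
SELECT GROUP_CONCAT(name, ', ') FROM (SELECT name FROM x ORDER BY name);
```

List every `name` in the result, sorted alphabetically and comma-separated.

Base: id=10 (data), parent_id=8, d 0.
Iteration 1: join on id=8 -> dist (id 8, parent_id=4, d 1).
Iteration 2: join on id=4 -> proj (id 4, parent_id=1, d 2).
Iteration 3: join on id=1 -> log (id 1, parent_id=NULL, d 3).
Iteration 4: parent_id is NULL; no match; recursion stops.

data, dist, log, proj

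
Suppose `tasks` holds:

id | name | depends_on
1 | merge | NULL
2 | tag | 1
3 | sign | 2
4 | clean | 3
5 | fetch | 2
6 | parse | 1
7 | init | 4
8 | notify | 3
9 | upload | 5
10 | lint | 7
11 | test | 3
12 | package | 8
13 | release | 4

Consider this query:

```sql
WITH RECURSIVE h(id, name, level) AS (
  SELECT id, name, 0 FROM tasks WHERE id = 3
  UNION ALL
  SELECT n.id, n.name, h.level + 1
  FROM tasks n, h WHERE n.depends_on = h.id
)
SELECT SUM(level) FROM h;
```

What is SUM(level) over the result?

Base: id=3 (sign) at level 0.
Iteration 1: rows with depends_on in {3} -> clean (id 4, level 1), notify (id 8, level 1), test (id 11, level 1).
Iteration 2: rows with depends_on in {4,8,11} -> init (id 7, level 2), package (id 12, level 2), release (id 13, level 2).
Iteration 3: rows with depends_on in {7,12,13} -> lint (id 10, level 3).
Iteration 4: no rows with depends_on in {10}; recursion stops.
SUM(level) = 0 + 1 + 1 + 1 + 2 + 2 + 2 + 3 = 12.

12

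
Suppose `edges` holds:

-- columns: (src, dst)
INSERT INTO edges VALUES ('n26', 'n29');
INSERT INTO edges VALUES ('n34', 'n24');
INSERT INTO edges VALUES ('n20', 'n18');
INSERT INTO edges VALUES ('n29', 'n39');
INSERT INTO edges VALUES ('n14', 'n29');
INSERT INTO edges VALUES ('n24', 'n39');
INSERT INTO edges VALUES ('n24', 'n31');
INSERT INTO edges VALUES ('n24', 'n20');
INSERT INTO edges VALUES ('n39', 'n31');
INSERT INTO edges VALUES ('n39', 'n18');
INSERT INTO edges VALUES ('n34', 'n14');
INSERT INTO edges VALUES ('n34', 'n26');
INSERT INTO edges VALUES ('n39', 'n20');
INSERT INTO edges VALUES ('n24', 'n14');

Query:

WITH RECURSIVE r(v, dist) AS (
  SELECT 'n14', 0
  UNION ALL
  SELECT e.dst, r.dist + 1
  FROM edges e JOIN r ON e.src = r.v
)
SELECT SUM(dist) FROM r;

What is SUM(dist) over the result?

16

Base: (n14, dist=0).
Iteration 1: edges from {n14} -> (n29, dist=1).
Iteration 2: edges from {n29} -> (n39, dist=2).
Iteration 3: edges from {n39} -> (n18, dist=3), (n20, dist=3), (n31, dist=3).
Iteration 4: edges from {n18,n20,n31} -> (n18, dist=4).
Iteration 5: no outgoing edges from {n18}; recursion stops.
SUM(dist) = 0 + 1 + 2 + 3 + 3 + 3 + 4 = 16.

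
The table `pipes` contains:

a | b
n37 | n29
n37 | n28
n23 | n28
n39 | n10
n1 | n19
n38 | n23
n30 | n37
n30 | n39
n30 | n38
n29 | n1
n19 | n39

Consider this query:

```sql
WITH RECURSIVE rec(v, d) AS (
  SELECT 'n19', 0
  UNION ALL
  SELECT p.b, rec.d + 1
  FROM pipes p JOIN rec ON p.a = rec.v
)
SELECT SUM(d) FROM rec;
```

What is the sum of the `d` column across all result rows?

3

Base: (n19, d=0).
Iteration 1: edges from {n19} -> (n39, d=1).
Iteration 2: edges from {n39} -> (n10, d=2).
Iteration 3: no outgoing edges from {n10}; recursion stops.
SUM(d) = 0 + 1 + 2 = 3.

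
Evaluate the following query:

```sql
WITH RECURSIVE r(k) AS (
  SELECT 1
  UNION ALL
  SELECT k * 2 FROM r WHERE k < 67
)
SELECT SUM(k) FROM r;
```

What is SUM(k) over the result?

255

Base: k=1.
Iteration 1: 1 < 67 holds -> k = 1 * 2 = 2.
Iteration 2: 2 < 67 holds -> k = 2 * 2 = 4.
Iteration 3: 4 < 67 holds -> k = 4 * 2 = 8.
Iteration 4: 8 < 67 holds -> k = 8 * 2 = 16.
Iteration 5: 16 < 67 holds -> k = 16 * 2 = 32.
Iteration 6: 32 < 67 holds -> k = 32 * 2 = 64.
Iteration 7: 64 < 67 holds -> k = 64 * 2 = 128.
Iteration 8: 128 < 67 fails; recursion stops.
SUM(k) = 1 + 2 + 4 + 8 + 16 + 32 + 64 + 128 = 255.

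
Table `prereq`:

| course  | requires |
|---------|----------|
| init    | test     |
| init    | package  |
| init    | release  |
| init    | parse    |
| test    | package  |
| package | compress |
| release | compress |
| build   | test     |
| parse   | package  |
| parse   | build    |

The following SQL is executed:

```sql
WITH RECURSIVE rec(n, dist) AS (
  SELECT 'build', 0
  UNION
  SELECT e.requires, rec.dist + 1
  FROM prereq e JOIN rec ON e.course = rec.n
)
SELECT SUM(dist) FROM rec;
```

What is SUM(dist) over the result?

6

Base: (build, dist=0).
Iteration 1: edges from {build} -> (test, dist=1).
Iteration 2: edges from {test} -> (package, dist=2).
Iteration 3: edges from {package} -> (compress, dist=3).
Iteration 4: no outgoing edges from {compress}; recursion stops.
SUM(dist) = 0 + 1 + 2 + 3 = 6.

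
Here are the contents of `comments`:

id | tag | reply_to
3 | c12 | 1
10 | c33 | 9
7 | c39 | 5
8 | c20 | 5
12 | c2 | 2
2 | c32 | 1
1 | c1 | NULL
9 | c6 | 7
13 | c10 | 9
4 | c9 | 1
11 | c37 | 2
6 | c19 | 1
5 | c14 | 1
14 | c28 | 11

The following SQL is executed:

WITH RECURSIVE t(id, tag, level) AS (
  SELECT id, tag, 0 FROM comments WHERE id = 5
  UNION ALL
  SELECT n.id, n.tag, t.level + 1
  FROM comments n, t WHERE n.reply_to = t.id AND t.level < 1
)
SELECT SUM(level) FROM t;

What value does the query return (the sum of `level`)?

Base: id=5 (c14) at level 0.
Iteration 1: rows with reply_to in {5} -> c39 (id 7, level 1), c20 (id 8, level 1).
Iteration 2: level < 1 fails for all current rows; recursion stops.
SUM(level) = 0 + 1 + 1 = 2.

2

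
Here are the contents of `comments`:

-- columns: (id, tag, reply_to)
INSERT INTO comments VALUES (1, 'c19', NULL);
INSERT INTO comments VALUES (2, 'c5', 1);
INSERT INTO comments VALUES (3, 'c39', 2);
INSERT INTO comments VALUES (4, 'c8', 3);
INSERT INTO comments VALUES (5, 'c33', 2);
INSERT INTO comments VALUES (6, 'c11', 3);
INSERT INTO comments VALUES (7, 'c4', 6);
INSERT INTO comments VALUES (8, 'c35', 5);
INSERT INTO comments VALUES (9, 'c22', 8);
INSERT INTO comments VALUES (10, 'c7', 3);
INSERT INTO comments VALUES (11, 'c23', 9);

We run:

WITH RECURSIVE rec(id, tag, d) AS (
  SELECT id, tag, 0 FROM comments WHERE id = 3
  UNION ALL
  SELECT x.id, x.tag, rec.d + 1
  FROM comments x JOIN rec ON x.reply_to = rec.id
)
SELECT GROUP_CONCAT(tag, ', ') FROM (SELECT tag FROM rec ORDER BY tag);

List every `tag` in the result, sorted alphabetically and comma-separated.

Base: id=3 (c39) at d 0.
Iteration 1: rows with reply_to in {3} -> c8 (id 4, d 1), c11 (id 6, d 1), c7 (id 10, d 1).
Iteration 2: rows with reply_to in {4,6,10} -> c4 (id 7, d 2).
Iteration 3: no rows with reply_to in {7}; recursion stops.

c11, c39, c4, c7, c8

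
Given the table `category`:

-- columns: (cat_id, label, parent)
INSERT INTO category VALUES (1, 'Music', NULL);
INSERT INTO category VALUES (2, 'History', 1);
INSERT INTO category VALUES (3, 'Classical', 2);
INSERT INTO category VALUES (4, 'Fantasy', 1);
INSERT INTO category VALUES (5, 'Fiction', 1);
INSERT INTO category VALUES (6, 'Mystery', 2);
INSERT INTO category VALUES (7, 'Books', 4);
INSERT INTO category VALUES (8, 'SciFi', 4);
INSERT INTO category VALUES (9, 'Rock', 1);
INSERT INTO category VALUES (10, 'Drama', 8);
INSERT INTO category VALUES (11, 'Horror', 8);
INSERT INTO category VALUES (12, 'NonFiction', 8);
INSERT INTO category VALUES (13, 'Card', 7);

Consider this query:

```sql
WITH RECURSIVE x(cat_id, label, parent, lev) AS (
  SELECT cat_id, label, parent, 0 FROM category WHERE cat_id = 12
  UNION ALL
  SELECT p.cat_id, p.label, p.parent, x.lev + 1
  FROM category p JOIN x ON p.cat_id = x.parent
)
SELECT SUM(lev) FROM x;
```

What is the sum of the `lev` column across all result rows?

Base: cat_id=12 (NonFiction), parent=8, lev 0.
Iteration 1: join on cat_id=8 -> SciFi (id 8, parent=4, lev 1).
Iteration 2: join on cat_id=4 -> Fantasy (id 4, parent=1, lev 2).
Iteration 3: join on cat_id=1 -> Music (id 1, parent=NULL, lev 3).
Iteration 4: parent is NULL; no match; recursion stops.
SUM(lev) = 0 + 1 + 2 + 3 = 6.

6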